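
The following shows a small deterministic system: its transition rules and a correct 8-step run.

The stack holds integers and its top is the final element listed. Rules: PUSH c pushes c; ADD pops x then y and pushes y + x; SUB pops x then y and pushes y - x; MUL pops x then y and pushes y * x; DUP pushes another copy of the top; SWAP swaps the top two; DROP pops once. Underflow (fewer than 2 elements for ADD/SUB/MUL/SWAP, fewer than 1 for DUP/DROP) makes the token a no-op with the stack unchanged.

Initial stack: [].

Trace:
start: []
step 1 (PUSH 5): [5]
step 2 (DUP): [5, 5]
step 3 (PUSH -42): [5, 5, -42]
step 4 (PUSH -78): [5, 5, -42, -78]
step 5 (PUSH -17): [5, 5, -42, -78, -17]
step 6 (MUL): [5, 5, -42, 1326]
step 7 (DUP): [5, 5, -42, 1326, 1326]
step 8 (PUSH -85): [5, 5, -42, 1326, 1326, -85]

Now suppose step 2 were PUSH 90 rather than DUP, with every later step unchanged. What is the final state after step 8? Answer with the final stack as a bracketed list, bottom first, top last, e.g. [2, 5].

(re-executing from step 2 with the substitution; state before step 2: [5])
step 2 (PUSH 90): [5, 90]
step 3 (PUSH -42): [5, 90, -42]
step 4 (PUSH -78): [5, 90, -42, -78]
step 5 (PUSH -17): [5, 90, -42, -78, -17]
step 6 (MUL): [5, 90, -42, 1326]
step 7 (DUP): [5, 90, -42, 1326, 1326]
step 8 (PUSH -85): [5, 90, -42, 1326, 1326, -85]

[5, 90, -42, 1326, 1326, -85]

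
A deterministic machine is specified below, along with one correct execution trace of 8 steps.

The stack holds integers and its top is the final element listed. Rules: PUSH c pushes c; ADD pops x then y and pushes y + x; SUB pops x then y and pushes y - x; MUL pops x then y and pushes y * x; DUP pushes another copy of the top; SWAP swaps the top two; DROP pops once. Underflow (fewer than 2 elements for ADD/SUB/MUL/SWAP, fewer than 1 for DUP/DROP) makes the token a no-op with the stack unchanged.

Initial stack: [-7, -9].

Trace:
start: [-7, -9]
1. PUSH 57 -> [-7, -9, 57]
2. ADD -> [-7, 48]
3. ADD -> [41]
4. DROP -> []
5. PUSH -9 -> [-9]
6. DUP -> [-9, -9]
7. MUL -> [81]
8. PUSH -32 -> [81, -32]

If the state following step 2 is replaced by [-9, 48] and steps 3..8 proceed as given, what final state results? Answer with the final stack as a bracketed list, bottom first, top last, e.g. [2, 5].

state after step 2 := [-9, 48]
3. ADD -> [39]
4. DROP -> []
5. PUSH -9 -> [-9]
6. DUP -> [-9, -9]
7. MUL -> [81]
8. PUSH -32 -> [81, -32]

[81, -32]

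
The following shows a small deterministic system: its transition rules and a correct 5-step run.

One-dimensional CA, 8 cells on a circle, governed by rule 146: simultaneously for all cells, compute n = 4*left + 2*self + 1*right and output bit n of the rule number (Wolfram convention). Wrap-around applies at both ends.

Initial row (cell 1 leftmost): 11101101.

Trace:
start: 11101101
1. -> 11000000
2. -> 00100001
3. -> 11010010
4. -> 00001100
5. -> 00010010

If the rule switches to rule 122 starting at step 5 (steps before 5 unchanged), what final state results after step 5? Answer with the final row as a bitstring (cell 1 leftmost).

00011110

(re-executing step 5 under rule 122; state before step 5: 00001100)
5. -> 00011110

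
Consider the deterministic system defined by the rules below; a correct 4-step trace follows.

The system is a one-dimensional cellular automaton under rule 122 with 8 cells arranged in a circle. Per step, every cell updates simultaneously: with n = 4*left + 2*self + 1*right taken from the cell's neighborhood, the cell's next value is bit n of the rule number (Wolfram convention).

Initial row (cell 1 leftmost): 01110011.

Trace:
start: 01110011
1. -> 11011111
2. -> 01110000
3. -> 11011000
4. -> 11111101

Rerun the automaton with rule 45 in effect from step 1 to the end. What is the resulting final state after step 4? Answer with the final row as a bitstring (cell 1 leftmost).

11011100

(re-executing steps 1..4 under rule 45; state before step 1: 01110011)
1. -> 11000010
2. -> 10011011
3. -> 00010110
4. -> 11011100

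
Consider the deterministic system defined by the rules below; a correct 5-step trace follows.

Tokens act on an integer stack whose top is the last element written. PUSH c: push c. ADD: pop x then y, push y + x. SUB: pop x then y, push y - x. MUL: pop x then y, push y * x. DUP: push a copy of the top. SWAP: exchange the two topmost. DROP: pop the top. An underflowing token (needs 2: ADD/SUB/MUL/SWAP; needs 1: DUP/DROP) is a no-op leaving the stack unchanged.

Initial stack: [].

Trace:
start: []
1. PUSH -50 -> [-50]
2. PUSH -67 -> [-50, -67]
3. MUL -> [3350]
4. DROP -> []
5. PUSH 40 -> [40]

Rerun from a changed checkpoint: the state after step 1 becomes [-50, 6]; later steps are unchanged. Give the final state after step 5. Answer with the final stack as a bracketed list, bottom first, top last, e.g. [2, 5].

state after step 1 := [-50, 6]
2. PUSH -67 -> [-50, 6, -67]
3. MUL -> [-50, -402]
4. DROP -> [-50]
5. PUSH 40 -> [-50, 40]

[-50, 40]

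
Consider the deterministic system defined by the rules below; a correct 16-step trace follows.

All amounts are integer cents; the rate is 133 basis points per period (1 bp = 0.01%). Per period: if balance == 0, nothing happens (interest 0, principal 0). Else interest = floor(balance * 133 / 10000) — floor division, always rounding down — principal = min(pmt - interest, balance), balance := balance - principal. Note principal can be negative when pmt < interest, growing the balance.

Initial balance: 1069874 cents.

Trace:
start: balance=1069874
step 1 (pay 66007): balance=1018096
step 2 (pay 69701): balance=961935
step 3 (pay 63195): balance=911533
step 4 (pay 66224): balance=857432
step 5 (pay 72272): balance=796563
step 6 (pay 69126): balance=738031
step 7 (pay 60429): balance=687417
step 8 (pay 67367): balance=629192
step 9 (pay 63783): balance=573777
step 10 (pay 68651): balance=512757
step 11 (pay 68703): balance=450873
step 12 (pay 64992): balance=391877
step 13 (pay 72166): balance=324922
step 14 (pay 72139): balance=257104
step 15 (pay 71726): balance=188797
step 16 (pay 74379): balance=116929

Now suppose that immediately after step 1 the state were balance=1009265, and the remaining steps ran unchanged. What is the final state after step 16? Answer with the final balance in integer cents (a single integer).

106163

state after step 1 := balance=1009265
step 2 (pay 69701): balance=952987
step 3 (pay 63195): balance=902466
step 4 (pay 66224): balance=848244
step 5 (pay 72272): balance=787253
step 6 (pay 69126): balance=728597
step 7 (pay 60429): balance=677858
step 8 (pay 67367): balance=619506
step 9 (pay 63783): balance=563962
step 10 (pay 68651): balance=502811
step 11 (pay 68703): balance=440795
step 12 (pay 64992): balance=381665
step 13 (pay 72166): balance=314575
step 14 (pay 72139): balance=246619
step 15 (pay 71726): balance=178173
step 16 (pay 74379): balance=106163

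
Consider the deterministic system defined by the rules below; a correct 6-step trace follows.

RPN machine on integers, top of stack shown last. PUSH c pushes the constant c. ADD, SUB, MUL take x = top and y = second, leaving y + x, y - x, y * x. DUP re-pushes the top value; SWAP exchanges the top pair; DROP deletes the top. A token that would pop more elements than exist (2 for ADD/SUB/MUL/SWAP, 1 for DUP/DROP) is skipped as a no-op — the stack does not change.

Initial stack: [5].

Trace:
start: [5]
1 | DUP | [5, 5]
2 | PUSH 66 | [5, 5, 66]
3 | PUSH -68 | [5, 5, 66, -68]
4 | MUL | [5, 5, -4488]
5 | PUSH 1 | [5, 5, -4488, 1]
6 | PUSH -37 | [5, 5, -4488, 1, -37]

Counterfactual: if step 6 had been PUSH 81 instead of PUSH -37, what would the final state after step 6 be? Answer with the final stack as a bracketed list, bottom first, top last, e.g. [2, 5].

(re-executing from step 6 with the substitution; state before step 6: [5, 5, -4488, 1])
6 | PUSH 81 | [5, 5, -4488, 1, 81]

[5, 5, -4488, 1, 81]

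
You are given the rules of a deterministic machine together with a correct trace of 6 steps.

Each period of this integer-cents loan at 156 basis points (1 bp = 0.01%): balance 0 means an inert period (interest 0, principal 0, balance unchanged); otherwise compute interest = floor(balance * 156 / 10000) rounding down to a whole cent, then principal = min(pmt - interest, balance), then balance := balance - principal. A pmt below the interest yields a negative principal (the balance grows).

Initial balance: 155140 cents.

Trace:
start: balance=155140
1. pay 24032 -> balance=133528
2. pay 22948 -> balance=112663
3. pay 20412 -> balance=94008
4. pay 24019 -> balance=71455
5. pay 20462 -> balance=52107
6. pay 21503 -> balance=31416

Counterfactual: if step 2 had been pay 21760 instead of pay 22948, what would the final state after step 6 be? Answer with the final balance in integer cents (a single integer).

(re-executing from step 2 with the substitution; state before step 2: balance=133528)
2. pay 21760 -> balance=113851
3. pay 20412 -> balance=95215
4. pay 24019 -> balance=72681
5. pay 20462 -> balance=53352
6. pay 21503 -> balance=32681

32681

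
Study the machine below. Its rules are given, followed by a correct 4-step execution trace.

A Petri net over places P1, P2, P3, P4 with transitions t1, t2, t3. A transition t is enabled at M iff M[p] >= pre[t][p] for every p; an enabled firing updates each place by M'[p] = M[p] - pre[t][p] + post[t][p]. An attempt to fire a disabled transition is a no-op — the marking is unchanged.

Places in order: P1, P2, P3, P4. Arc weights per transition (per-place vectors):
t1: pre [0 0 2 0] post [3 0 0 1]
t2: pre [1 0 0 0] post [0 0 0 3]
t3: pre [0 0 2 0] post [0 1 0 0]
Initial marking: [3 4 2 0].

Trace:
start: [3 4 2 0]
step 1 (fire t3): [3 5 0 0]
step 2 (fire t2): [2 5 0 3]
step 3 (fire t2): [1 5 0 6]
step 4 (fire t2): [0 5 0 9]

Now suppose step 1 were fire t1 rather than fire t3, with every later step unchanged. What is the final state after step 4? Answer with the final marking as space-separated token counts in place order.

3 4 0 10

(re-executing from step 1 with the substitution; state before step 1: [3 4 2 0])
step 1 (fire t1): [6 4 0 1]
step 2 (fire t2): [5 4 0 4]
step 3 (fire t2): [4 4 0 7]
step 4 (fire t2): [3 4 0 10]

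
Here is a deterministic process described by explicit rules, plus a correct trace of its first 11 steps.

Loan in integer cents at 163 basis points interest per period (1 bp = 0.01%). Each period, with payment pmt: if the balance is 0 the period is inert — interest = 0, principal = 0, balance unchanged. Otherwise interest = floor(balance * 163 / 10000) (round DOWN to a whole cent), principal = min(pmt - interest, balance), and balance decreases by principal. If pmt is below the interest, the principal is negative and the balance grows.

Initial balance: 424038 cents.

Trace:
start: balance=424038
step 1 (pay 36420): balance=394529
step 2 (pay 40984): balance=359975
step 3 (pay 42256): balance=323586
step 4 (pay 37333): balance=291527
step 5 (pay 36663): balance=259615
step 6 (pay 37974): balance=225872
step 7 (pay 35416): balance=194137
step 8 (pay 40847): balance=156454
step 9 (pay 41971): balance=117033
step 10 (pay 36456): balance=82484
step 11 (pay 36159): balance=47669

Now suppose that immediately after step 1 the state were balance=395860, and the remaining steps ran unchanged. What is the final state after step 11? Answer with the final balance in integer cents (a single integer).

49234

state after step 1 := balance=395860
step 2 (pay 40984): balance=361328
step 3 (pay 42256): balance=324961
step 4 (pay 37333): balance=292924
step 5 (pay 36663): balance=261035
step 6 (pay 37974): balance=227315
step 7 (pay 35416): balance=195604
step 8 (pay 40847): balance=157945
step 9 (pay 41971): balance=118548
step 10 (pay 36456): balance=84024
step 11 (pay 36159): balance=49234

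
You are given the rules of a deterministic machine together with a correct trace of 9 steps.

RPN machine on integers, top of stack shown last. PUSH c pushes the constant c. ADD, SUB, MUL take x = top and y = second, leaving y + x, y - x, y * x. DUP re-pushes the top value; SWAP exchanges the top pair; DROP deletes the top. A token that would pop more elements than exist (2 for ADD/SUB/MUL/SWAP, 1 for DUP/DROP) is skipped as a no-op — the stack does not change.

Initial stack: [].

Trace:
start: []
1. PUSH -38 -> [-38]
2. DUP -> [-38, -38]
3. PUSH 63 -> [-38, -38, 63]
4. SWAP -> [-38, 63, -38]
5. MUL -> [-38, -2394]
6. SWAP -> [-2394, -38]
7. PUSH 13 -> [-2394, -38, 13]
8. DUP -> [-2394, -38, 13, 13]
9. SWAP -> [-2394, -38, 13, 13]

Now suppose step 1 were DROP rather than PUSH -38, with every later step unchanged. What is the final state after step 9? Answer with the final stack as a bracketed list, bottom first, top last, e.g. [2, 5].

[63, 13, 13]

(re-executing from step 1 with the substitution; state before step 1: [])
1. DROP -> []
2. DUP -> []
3. PUSH 63 -> [63]
4. SWAP -> [63]
5. MUL -> [63]
6. SWAP -> [63]
7. PUSH 13 -> [63, 13]
8. DUP -> [63, 13, 13]
9. SWAP -> [63, 13, 13]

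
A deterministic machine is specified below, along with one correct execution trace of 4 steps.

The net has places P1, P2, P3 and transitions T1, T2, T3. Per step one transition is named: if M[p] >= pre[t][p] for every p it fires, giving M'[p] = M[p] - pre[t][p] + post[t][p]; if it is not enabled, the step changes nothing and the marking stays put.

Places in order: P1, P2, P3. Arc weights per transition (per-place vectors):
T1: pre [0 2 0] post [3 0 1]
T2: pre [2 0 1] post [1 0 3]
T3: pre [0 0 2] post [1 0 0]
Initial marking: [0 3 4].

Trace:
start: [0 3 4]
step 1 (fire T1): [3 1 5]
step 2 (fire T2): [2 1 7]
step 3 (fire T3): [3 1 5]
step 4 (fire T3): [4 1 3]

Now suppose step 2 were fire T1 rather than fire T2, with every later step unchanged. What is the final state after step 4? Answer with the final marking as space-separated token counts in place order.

(re-executing from step 2 with the substitution; state before step 2: [3 1 5])
step 2 (fire T1): [3 1 5]
step 3 (fire T3): [4 1 3]
step 4 (fire T3): [5 1 1]

5 1 1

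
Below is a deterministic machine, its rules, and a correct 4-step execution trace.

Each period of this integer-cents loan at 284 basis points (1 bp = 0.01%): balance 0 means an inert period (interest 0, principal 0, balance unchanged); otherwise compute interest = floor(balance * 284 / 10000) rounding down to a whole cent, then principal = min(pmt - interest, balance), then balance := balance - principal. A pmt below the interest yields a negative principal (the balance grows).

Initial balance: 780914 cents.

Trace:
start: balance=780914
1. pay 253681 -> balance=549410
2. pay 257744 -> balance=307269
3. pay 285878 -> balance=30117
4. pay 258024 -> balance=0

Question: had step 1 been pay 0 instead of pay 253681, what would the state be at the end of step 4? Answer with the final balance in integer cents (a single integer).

48861

(re-executing from step 1 with the substitution; state before step 1: balance=780914)
1. pay 0 -> balance=803091
2. pay 257744 -> balance=568154
3. pay 285878 -> balance=298411
4. pay 258024 -> balance=48861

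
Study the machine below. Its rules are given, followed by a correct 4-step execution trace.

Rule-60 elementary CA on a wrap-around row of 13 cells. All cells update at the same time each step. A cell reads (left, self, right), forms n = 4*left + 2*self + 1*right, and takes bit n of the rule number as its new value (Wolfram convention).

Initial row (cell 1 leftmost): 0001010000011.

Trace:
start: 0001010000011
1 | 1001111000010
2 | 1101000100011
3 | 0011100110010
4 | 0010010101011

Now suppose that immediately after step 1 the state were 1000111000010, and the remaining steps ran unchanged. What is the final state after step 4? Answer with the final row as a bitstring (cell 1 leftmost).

0011101101011

state after step 1 := 1000111000010
2 | 1100100100011
3 | 0010110110010
4 | 0011101101011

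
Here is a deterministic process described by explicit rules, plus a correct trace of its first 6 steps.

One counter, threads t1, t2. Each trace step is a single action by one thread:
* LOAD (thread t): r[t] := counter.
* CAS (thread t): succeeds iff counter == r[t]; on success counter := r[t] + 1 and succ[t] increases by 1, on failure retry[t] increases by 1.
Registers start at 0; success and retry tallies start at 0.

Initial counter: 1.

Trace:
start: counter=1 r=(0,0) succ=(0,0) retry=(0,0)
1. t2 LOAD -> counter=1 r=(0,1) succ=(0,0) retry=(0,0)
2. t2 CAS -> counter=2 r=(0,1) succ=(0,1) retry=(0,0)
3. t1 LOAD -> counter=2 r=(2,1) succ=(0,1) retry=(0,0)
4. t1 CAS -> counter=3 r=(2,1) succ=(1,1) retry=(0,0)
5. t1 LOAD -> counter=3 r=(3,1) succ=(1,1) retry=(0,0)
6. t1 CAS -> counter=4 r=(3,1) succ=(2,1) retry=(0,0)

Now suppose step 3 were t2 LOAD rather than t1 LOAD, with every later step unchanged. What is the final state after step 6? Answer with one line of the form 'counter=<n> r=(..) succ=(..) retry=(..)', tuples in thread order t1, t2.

counter=3 r=(2,2) succ=(1,1) retry=(1,0)

(re-executing from step 3 with the substitution; state before step 3: counter=2 r=(0,1) succ=(0,1) retry=(0,0))
3. t2 LOAD -> counter=2 r=(0,2) succ=(0,1) retry=(0,0)
4. t1 CAS -> counter=2 r=(0,2) succ=(0,1) retry=(1,0)
5. t1 LOAD -> counter=2 r=(2,2) succ=(0,1) retry=(1,0)
6. t1 CAS -> counter=3 r=(2,2) succ=(1,1) retry=(1,0)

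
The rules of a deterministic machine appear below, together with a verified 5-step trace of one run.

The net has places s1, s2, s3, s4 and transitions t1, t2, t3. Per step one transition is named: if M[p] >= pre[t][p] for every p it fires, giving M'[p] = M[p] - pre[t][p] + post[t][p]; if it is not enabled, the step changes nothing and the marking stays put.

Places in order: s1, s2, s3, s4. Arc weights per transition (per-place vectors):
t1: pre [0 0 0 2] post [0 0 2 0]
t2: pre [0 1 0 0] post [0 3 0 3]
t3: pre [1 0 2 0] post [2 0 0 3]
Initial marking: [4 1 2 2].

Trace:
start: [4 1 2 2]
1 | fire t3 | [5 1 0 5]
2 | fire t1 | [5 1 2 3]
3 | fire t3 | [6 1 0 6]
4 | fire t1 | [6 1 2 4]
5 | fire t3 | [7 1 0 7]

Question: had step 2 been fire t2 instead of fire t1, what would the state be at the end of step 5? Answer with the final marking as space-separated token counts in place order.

6 3 0 9

(re-executing from step 2 with the substitution; state before step 2: [5 1 0 5])
2 | fire t2 | [5 3 0 8]
3 | fire t3 | [5 3 0 8]
4 | fire t1 | [5 3 2 6]
5 | fire t3 | [6 3 0 9]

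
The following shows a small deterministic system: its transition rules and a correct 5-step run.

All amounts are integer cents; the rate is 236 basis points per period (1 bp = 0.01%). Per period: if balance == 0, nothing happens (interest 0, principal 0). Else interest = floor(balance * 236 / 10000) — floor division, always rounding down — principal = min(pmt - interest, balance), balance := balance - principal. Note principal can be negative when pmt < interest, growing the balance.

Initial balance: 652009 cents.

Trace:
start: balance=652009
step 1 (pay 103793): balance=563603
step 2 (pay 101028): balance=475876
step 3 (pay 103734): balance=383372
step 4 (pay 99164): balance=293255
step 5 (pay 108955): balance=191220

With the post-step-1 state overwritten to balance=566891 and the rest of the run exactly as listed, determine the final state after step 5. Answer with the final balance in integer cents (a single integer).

state after step 1 := balance=566891
step 2 (pay 101028): balance=479241
step 3 (pay 103734): balance=386817
step 4 (pay 99164): balance=296781
step 5 (pay 108955): balance=194830

194830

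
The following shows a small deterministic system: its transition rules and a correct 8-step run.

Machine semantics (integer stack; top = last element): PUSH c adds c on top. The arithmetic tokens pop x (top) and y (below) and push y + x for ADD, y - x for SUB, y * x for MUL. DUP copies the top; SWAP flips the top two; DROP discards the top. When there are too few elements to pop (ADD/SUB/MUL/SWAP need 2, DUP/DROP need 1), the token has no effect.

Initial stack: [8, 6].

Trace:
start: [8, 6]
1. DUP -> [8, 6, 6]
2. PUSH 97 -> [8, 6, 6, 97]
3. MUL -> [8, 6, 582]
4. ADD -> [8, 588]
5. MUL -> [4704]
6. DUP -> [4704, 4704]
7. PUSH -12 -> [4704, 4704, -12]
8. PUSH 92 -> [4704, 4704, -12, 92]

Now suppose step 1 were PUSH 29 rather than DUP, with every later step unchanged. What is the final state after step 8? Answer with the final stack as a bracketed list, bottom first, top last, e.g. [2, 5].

(re-executing from step 1 with the substitution; state before step 1: [8, 6])
1. PUSH 29 -> [8, 6, 29]
2. PUSH 97 -> [8, 6, 29, 97]
3. MUL -> [8, 6, 2813]
4. ADD -> [8, 2819]
5. MUL -> [22552]
6. DUP -> [22552, 22552]
7. PUSH -12 -> [22552, 22552, -12]
8. PUSH 92 -> [22552, 22552, -12, 92]

[22552, 22552, -12, 92]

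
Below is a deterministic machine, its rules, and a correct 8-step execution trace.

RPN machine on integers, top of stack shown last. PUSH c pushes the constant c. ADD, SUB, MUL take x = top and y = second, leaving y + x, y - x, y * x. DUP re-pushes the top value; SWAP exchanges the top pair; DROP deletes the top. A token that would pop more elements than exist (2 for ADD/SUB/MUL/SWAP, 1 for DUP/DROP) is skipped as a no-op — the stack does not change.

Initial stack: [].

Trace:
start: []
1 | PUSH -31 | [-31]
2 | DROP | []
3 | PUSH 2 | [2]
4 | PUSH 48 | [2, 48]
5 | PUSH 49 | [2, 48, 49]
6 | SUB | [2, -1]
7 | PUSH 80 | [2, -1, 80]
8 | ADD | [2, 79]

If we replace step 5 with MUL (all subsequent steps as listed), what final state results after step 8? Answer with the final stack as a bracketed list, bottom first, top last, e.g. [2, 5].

[176]

(re-executing from step 5 with the substitution; state before step 5: [2, 48])
5 | MUL | [96]
6 | SUB | [96]
7 | PUSH 80 | [96, 80]
8 | ADD | [176]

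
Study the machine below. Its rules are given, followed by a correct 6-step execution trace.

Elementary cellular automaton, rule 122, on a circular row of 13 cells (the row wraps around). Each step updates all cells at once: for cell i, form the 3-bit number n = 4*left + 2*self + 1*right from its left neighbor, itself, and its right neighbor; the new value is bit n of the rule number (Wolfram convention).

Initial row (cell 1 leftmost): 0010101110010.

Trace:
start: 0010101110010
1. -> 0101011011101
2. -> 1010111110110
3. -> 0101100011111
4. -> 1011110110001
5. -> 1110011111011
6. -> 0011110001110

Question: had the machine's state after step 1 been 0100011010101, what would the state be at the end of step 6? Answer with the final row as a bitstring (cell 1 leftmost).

state after step 1 := 0100011010101
2. -> 1010111101010
3. -> 0101100110101
4. -> 1011111111010
5. -> 0110000001101
6. -> 1111000011110

1111000011110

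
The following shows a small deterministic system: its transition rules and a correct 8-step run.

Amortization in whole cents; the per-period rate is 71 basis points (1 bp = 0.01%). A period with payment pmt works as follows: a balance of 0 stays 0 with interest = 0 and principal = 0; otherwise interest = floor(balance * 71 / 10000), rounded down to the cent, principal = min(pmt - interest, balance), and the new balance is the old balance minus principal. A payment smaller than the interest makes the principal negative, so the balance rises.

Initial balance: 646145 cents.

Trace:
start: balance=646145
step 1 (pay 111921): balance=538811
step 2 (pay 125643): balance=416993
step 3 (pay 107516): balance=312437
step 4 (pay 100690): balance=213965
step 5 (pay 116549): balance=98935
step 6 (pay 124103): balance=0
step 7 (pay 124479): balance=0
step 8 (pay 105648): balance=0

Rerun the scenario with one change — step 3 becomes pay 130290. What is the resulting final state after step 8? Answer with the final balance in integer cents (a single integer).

0

(re-executing from step 3 with the substitution; state before step 3: balance=416993)
step 3 (pay 130290): balance=289663
step 4 (pay 100690): balance=191029
step 5 (pay 116549): balance=75836
step 6 (pay 124103): balance=0
step 7 (pay 124479): balance=0
step 8 (pay 105648): balance=0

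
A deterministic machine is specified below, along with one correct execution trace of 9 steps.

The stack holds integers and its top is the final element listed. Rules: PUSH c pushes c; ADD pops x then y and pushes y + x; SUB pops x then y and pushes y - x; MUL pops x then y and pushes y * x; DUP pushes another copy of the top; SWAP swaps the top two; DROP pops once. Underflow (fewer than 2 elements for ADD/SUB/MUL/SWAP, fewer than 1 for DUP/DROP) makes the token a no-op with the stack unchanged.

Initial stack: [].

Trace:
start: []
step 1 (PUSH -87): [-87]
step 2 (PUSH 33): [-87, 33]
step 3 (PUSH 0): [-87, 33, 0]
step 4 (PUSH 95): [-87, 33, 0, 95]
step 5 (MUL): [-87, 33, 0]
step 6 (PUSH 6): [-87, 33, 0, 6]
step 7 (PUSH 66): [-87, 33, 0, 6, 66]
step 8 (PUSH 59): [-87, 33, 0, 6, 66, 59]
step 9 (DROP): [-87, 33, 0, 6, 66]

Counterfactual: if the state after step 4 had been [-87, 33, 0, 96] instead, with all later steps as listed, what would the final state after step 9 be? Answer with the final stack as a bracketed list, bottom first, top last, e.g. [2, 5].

[-87, 33, 0, 6, 66]

state after step 4 := [-87, 33, 0, 96]
step 5 (MUL): [-87, 33, 0]
step 6 (PUSH 6): [-87, 33, 0, 6]
step 7 (PUSH 66): [-87, 33, 0, 6, 66]
step 8 (PUSH 59): [-87, 33, 0, 6, 66, 59]
step 9 (DROP): [-87, 33, 0, 6, 66]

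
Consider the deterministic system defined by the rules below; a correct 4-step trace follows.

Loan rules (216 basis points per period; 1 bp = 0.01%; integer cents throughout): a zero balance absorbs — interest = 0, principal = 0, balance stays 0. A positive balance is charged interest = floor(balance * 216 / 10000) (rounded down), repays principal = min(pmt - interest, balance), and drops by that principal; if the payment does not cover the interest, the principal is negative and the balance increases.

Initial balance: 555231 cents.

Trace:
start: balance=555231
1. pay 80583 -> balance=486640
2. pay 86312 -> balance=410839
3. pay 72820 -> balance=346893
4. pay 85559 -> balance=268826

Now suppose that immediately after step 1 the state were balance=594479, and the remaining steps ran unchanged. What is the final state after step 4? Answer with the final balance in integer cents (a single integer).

383804

state after step 1 := balance=594479
2. pay 86312 -> balance=521007
3. pay 72820 -> balance=459440
4. pay 85559 -> balance=383804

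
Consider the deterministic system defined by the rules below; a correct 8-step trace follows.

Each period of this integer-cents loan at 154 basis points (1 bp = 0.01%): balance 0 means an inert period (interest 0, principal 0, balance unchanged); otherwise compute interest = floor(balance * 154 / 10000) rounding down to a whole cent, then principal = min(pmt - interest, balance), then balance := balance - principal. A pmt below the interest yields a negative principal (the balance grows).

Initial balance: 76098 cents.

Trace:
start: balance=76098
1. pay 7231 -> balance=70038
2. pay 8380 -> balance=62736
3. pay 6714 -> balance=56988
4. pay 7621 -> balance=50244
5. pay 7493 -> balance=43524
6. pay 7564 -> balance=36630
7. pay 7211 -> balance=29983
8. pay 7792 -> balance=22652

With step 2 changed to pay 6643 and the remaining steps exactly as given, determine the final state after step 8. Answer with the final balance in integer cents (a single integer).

(re-executing from step 2 with the substitution; state before step 2: balance=70038)
2. pay 6643 -> balance=64473
3. pay 6714 -> balance=58751
4. pay 7621 -> balance=52034
5. pay 7493 -> balance=45342
6. pay 7564 -> balance=38476
7. pay 7211 -> balance=31857
8. pay 7792 -> balance=24555

24555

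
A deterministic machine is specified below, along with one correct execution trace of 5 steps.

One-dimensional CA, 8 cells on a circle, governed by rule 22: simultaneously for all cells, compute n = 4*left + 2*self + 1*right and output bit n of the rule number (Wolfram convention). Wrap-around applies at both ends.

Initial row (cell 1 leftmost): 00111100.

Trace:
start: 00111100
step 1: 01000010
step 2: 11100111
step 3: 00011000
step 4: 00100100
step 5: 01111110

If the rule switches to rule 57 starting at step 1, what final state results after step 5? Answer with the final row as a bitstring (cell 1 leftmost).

(re-executing steps 1..5 under rule 57; state before step 1: 00111100)
step 1: 10100011
step 2: 01011010
step 3: 00110101
step 4: 10101010
step 5: 01010101

01010101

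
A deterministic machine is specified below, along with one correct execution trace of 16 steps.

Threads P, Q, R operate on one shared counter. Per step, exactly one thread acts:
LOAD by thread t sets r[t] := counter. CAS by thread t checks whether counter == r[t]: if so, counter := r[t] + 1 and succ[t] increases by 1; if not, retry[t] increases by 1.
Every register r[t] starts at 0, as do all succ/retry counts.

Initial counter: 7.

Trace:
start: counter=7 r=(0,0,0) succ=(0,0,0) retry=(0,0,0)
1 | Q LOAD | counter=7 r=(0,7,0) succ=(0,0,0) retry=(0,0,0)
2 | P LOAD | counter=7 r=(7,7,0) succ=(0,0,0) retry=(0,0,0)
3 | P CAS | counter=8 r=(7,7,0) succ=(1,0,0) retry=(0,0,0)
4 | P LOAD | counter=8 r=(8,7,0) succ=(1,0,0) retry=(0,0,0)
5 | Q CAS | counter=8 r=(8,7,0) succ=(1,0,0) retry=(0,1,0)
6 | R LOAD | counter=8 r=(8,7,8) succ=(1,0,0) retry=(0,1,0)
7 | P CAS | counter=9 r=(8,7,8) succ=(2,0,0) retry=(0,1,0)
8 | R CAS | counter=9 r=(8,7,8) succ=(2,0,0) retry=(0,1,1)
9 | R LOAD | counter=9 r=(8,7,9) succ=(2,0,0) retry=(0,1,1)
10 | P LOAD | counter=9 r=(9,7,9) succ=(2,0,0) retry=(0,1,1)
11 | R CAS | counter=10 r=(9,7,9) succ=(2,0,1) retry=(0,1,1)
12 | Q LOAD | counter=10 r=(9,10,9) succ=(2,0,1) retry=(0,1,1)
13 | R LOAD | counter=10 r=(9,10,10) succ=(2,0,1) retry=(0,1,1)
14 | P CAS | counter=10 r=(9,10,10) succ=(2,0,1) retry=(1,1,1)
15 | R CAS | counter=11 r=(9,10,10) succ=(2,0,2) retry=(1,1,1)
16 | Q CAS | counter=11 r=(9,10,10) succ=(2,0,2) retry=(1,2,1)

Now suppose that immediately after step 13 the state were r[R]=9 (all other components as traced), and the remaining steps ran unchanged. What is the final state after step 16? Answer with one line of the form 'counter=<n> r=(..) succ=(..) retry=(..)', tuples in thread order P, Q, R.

counter=11 r=(9,10,9) succ=(2,1,1) retry=(1,1,2)

state after step 13 := counter=10 r=(9,10,9) succ=(2,0,1) retry=(0,1,1)
14 | P CAS | counter=10 r=(9,10,9) succ=(2,0,1) retry=(1,1,1)
15 | R CAS | counter=10 r=(9,10,9) succ=(2,0,1) retry=(1,1,2)
16 | Q CAS | counter=11 r=(9,10,9) succ=(2,1,1) retry=(1,1,2)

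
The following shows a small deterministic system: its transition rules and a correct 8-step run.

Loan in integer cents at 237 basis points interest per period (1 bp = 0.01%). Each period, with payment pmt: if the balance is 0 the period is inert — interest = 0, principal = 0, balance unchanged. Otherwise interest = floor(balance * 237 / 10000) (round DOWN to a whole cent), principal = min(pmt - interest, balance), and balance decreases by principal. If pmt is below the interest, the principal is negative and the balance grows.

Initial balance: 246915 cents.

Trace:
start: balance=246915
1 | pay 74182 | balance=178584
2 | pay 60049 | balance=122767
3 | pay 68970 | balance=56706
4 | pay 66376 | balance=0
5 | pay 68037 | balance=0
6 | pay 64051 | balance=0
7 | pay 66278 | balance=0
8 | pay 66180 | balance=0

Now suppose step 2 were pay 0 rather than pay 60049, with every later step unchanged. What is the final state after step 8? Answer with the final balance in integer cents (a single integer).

(re-executing from step 2 with the substitution; state before step 2: balance=178584)
2 | pay 0 | balance=182816
3 | pay 68970 | balance=118178
4 | pay 66376 | balance=54602
5 | pay 68037 | balance=0
6 | pay 64051 | balance=0
7 | pay 66278 | balance=0
8 | pay 66180 | balance=0

0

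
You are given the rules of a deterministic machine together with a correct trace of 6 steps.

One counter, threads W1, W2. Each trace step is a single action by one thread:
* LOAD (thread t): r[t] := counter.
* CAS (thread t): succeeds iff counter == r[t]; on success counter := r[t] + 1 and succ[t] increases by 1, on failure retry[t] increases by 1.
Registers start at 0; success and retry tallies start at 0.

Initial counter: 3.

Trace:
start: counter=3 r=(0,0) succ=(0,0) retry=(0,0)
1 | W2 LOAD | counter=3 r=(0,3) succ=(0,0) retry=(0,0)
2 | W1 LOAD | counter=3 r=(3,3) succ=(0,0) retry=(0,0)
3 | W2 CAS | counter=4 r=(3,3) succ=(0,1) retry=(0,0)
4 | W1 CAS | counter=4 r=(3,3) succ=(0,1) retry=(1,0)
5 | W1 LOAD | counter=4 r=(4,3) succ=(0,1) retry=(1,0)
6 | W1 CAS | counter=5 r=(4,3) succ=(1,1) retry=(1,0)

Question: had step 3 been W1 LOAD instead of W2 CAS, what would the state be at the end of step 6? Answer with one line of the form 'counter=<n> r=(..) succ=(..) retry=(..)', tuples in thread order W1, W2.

(re-executing from step 3 with the substitution; state before step 3: counter=3 r=(3,3) succ=(0,0) retry=(0,0))
3 | W1 LOAD | counter=3 r=(3,3) succ=(0,0) retry=(0,0)
4 | W1 CAS | counter=4 r=(3,3) succ=(1,0) retry=(0,0)
5 | W1 LOAD | counter=4 r=(4,3) succ=(1,0) retry=(0,0)
6 | W1 CAS | counter=5 r=(4,3) succ=(2,0) retry=(0,0)

counter=5 r=(4,3) succ=(2,0) retry=(0,0)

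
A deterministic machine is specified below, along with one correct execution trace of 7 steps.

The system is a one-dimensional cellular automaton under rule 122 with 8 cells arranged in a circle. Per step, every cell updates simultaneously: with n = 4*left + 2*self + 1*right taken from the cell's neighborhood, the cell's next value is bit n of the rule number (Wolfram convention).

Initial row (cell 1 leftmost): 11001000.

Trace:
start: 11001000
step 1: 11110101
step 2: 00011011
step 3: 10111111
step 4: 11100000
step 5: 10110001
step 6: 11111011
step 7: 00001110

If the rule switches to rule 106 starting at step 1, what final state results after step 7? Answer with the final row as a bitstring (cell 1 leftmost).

(re-executing steps 1..7 under rule 106; state before step 1: 11001000)
step 1: 11010001
step 2: 01100011
step 3: 11100111
step 4: 00101100
step 5: 01011100
step 6: 10110100
step 7: 01111001

01111001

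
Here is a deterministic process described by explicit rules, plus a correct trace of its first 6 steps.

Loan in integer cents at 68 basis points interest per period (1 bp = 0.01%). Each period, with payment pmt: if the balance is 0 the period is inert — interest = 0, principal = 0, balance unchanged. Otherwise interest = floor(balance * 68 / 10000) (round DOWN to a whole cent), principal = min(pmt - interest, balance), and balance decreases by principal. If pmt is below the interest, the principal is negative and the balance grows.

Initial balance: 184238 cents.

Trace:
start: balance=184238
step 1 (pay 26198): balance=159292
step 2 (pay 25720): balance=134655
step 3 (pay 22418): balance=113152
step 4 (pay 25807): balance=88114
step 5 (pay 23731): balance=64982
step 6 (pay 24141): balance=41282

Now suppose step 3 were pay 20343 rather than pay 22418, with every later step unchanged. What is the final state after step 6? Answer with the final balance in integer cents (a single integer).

43400

(re-executing from step 3 with the substitution; state before step 3: balance=134655)
step 3 (pay 20343): balance=115227
step 4 (pay 25807): balance=90203
step 5 (pay 23731): balance=67085
step 6 (pay 24141): balance=43400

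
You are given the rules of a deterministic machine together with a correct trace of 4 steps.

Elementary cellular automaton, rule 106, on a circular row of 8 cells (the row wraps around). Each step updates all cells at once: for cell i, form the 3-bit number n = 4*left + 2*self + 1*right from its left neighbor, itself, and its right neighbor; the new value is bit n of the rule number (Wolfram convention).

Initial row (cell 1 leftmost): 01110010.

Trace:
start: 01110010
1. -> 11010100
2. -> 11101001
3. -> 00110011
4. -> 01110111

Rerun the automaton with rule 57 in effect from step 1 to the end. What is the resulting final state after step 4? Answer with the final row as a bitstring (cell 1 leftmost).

(re-executing steps 1..4 under rule 57; state before step 1: 01110010)
1. -> 01001001
2. -> 10100100
3. -> 01010010
4. -> 00101001

00101001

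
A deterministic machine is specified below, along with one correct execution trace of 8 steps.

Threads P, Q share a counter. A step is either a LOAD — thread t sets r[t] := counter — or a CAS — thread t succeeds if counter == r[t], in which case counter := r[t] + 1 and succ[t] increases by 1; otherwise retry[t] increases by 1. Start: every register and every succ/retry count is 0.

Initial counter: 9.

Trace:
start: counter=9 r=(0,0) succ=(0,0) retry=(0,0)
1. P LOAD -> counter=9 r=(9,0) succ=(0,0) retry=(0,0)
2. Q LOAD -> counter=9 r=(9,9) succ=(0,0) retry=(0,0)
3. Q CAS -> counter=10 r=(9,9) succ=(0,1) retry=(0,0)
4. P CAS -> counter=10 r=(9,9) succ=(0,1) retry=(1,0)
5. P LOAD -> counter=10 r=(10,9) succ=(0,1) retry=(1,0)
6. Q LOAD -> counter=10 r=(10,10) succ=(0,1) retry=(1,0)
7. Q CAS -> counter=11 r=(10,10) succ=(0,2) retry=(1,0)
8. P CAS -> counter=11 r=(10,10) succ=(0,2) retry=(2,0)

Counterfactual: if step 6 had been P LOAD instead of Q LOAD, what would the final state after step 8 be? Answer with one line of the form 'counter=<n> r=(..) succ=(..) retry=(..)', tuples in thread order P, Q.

(re-executing from step 6 with the substitution; state before step 6: counter=10 r=(10,9) succ=(0,1) retry=(1,0))
6. P LOAD -> counter=10 r=(10,9) succ=(0,1) retry=(1,0)
7. Q CAS -> counter=10 r=(10,9) succ=(0,1) retry=(1,1)
8. P CAS -> counter=11 r=(10,9) succ=(1,1) retry=(1,1)

counter=11 r=(10,9) succ=(1,1) retry=(1,1)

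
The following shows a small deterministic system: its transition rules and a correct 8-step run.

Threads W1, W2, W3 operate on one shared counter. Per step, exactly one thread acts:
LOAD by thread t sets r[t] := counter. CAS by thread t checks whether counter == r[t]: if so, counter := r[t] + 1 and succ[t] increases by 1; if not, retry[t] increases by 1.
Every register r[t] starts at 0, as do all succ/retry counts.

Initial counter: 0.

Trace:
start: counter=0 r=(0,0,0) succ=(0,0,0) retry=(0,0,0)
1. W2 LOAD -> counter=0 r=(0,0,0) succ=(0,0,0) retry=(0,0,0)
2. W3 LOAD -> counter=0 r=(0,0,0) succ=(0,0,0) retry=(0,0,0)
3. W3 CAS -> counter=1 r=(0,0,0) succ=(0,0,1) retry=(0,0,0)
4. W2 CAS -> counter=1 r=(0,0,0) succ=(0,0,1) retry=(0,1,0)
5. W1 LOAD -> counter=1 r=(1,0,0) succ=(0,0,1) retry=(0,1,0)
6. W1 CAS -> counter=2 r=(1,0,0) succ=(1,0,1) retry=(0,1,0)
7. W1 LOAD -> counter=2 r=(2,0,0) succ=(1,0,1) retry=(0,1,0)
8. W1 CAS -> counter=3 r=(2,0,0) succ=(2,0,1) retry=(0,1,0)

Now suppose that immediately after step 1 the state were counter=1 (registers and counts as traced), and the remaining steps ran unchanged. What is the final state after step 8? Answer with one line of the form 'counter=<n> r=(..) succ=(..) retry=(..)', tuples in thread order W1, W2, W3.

state after step 1 := counter=1 r=(0,0,0) succ=(0,0,0) retry=(0,0,0)
2. W3 LOAD -> counter=1 r=(0,0,1) succ=(0,0,0) retry=(0,0,0)
3. W3 CAS -> counter=2 r=(0,0,1) succ=(0,0,1) retry=(0,0,0)
4. W2 CAS -> counter=2 r=(0,0,1) succ=(0,0,1) retry=(0,1,0)
5. W1 LOAD -> counter=2 r=(2,0,1) succ=(0,0,1) retry=(0,1,0)
6. W1 CAS -> counter=3 r=(2,0,1) succ=(1,0,1) retry=(0,1,0)
7. W1 LOAD -> counter=3 r=(3,0,1) succ=(1,0,1) retry=(0,1,0)
8. W1 CAS -> counter=4 r=(3,0,1) succ=(2,0,1) retry=(0,1,0)

counter=4 r=(3,0,1) succ=(2,0,1) retry=(0,1,0)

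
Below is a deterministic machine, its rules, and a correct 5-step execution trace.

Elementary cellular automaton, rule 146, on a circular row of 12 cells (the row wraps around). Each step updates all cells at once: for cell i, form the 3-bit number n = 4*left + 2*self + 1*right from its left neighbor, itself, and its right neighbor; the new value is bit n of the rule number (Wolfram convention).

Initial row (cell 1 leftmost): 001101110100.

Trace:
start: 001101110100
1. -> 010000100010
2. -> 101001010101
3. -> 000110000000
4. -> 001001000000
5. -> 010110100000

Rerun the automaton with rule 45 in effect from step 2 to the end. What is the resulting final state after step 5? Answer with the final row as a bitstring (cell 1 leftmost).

010010011111

(re-executing steps 2..5 under rule 45; state before step 2: 010000100010)
2. -> 010110101010
3. -> 011101111110
4. -> 010011000000
5. -> 010010011111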